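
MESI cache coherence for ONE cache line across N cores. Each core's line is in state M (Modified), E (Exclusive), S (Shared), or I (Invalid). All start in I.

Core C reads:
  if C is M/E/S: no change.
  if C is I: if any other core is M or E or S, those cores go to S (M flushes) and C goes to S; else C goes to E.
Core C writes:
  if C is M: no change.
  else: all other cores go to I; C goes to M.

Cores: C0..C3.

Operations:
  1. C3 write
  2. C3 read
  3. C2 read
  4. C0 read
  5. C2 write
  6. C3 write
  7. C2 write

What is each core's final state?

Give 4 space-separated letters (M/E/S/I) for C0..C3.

Answer: I I M I

Derivation:
Op 1: C3 write [C3 write: invalidate none -> C3=M] -> [I,I,I,M]
Op 2: C3 read [C3 read: already in M, no change] -> [I,I,I,M]
Op 3: C2 read [C2 read from I: others=['C3=M'] -> C2=S, others downsized to S] -> [I,I,S,S]
Op 4: C0 read [C0 read from I: others=['C2=S', 'C3=S'] -> C0=S, others downsized to S] -> [S,I,S,S]
Op 5: C2 write [C2 write: invalidate ['C0=S', 'C3=S'] -> C2=M] -> [I,I,M,I]
Op 6: C3 write [C3 write: invalidate ['C2=M'] -> C3=M] -> [I,I,I,M]
Op 7: C2 write [C2 write: invalidate ['C3=M'] -> C2=M] -> [I,I,M,I]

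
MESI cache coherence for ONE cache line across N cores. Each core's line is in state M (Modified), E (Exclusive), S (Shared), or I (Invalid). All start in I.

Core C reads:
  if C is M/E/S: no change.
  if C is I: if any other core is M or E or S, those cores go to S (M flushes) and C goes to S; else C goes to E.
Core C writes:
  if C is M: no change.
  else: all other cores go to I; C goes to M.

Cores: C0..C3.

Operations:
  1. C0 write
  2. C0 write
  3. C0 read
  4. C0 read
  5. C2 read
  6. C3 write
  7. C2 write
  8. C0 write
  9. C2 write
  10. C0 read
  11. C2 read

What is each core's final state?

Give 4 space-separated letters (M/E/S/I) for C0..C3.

Op 1: C0 write [C0 write: invalidate none -> C0=M] -> [M,I,I,I]
Op 2: C0 write [C0 write: already M (modified), no change] -> [M,I,I,I]
Op 3: C0 read [C0 read: already in M, no change] -> [M,I,I,I]
Op 4: C0 read [C0 read: already in M, no change] -> [M,I,I,I]
Op 5: C2 read [C2 read from I: others=['C0=M'] -> C2=S, others downsized to S] -> [S,I,S,I]
Op 6: C3 write [C3 write: invalidate ['C0=S', 'C2=S'] -> C3=M] -> [I,I,I,M]
Op 7: C2 write [C2 write: invalidate ['C3=M'] -> C2=M] -> [I,I,M,I]
Op 8: C0 write [C0 write: invalidate ['C2=M'] -> C0=M] -> [M,I,I,I]
Op 9: C2 write [C2 write: invalidate ['C0=M'] -> C2=M] -> [I,I,M,I]
Op 10: C0 read [C0 read from I: others=['C2=M'] -> C0=S, others downsized to S] -> [S,I,S,I]
Op 11: C2 read [C2 read: already in S, no change] -> [S,I,S,I]

Answer: S I S I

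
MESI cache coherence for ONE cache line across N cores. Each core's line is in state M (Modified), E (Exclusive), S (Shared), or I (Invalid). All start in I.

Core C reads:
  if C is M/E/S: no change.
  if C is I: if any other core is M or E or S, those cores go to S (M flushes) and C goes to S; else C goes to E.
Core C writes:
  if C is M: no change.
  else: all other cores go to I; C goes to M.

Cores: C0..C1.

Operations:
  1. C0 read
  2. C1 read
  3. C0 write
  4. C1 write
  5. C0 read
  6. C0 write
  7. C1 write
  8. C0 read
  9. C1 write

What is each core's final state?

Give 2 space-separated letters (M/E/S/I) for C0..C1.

Op 1: C0 read [C0 read from I: no other sharers -> C0=E (exclusive)] -> [E,I]
Op 2: C1 read [C1 read from I: others=['C0=E'] -> C1=S, others downsized to S] -> [S,S]
Op 3: C0 write [C0 write: invalidate ['C1=S'] -> C0=M] -> [M,I]
Op 4: C1 write [C1 write: invalidate ['C0=M'] -> C1=M] -> [I,M]
Op 5: C0 read [C0 read from I: others=['C1=M'] -> C0=S, others downsized to S] -> [S,S]
Op 6: C0 write [C0 write: invalidate ['C1=S'] -> C0=M] -> [M,I]
Op 7: C1 write [C1 write: invalidate ['C0=M'] -> C1=M] -> [I,M]
Op 8: C0 read [C0 read from I: others=['C1=M'] -> C0=S, others downsized to S] -> [S,S]
Op 9: C1 write [C1 write: invalidate ['C0=S'] -> C1=M] -> [I,M]

Answer: I M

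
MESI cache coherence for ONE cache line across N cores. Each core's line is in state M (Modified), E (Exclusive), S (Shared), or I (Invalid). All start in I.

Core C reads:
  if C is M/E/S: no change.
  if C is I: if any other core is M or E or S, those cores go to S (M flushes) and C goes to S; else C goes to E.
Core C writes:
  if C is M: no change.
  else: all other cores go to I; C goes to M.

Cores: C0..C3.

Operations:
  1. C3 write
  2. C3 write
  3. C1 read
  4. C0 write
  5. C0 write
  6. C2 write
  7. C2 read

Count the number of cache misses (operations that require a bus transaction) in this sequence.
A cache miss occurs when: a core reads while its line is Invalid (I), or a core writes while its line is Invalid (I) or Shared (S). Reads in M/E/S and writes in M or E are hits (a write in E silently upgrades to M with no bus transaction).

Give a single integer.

Op 1: C3 write [C3 write: invalidate none -> C3=M] -> [I,I,I,M] [MISS #1: write from I]
Op 2: C3 write [C3 write: already M (modified), no change] -> [I,I,I,M] [hit: write from M]
Op 3: C1 read [C1 read from I: others=['C3=M'] -> C1=S, others downsized to S] -> [I,S,I,S] [MISS #2: read from I]
Op 4: C0 write [C0 write: invalidate ['C1=S', 'C3=S'] -> C0=M] -> [M,I,I,I] [MISS #3: write from I]
Op 5: C0 write [C0 write: already M (modified), no change] -> [M,I,I,I] [hit: write from M]
Op 6: C2 write [C2 write: invalidate ['C0=M'] -> C2=M] -> [I,I,M,I] [MISS #4: write from I]
Op 7: C2 read [C2 read: already in M, no change] -> [I,I,M,I] [hit: read from M]

Answer: 4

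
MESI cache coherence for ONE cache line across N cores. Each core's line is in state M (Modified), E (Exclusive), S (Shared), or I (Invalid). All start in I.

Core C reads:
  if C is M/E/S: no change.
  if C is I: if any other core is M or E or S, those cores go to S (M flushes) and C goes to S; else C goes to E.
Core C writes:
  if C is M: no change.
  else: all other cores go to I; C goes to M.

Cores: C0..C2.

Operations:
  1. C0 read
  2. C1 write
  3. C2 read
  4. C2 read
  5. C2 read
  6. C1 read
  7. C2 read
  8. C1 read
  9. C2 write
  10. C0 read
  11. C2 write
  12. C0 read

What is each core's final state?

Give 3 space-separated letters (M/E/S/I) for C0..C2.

Op 1: C0 read [C0 read from I: no other sharers -> C0=E (exclusive)] -> [E,I,I]
Op 2: C1 write [C1 write: invalidate ['C0=E'] -> C1=M] -> [I,M,I]
Op 3: C2 read [C2 read from I: others=['C1=M'] -> C2=S, others downsized to S] -> [I,S,S]
Op 4: C2 read [C2 read: already in S, no change] -> [I,S,S]
Op 5: C2 read [C2 read: already in S, no change] -> [I,S,S]
Op 6: C1 read [C1 read: already in S, no change] -> [I,S,S]
Op 7: C2 read [C2 read: already in S, no change] -> [I,S,S]
Op 8: C1 read [C1 read: already in S, no change] -> [I,S,S]
Op 9: C2 write [C2 write: invalidate ['C1=S'] -> C2=M] -> [I,I,M]
Op 10: C0 read [C0 read from I: others=['C2=M'] -> C0=S, others downsized to S] -> [S,I,S]
Op 11: C2 write [C2 write: invalidate ['C0=S'] -> C2=M] -> [I,I,M]
Op 12: C0 read [C0 read from I: others=['C2=M'] -> C0=S, others downsized to S] -> [S,I,S]

Answer: S I S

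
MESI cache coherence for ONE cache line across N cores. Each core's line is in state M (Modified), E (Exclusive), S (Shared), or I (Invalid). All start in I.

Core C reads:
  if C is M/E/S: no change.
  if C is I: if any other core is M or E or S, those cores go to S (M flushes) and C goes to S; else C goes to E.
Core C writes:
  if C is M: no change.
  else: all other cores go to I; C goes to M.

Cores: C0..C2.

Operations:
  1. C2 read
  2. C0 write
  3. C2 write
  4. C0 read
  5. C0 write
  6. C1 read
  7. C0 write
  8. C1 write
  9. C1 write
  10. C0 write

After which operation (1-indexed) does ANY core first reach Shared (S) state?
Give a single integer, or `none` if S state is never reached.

Op 1: C2 read [C2 read from I: no other sharers -> C2=E (exclusive)] -> [I,I,E]
Op 2: C0 write [C0 write: invalidate ['C2=E'] -> C0=M] -> [M,I,I]
Op 3: C2 write [C2 write: invalidate ['C0=M'] -> C2=M] -> [I,I,M]
Op 4: C0 read [C0 read from I: others=['C2=M'] -> C0=S, others downsized to S] -> [S,I,S]
  -> First S state at op 4; remaining ops need not be traced.

Answer: 4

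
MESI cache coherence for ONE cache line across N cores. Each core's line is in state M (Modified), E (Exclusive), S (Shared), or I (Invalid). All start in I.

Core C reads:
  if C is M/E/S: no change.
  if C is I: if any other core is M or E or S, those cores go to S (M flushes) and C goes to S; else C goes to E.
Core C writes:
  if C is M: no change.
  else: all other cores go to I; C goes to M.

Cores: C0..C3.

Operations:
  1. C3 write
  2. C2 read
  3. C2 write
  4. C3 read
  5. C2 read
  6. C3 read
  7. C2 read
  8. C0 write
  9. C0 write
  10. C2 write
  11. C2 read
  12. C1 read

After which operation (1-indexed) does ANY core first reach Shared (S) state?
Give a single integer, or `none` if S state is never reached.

Op 1: C3 write [C3 write: invalidate none -> C3=M] -> [I,I,I,M]
Op 2: C2 read [C2 read from I: others=['C3=M'] -> C2=S, others downsized to S] -> [I,I,S,S]
  -> First S state at op 2; remaining ops need not be traced.

Answer: 2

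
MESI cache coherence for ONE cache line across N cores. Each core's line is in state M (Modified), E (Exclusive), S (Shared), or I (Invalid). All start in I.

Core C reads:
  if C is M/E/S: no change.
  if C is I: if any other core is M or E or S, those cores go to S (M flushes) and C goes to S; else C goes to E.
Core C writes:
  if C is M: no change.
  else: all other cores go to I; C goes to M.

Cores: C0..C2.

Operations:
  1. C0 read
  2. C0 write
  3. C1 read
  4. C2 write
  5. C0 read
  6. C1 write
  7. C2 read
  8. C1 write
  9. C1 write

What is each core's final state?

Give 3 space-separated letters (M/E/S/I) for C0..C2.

Op 1: C0 read [C0 read from I: no other sharers -> C0=E (exclusive)] -> [E,I,I]
Op 2: C0 write [C0 write: invalidate none -> C0=M] -> [M,I,I]
Op 3: C1 read [C1 read from I: others=['C0=M'] -> C1=S, others downsized to S] -> [S,S,I]
Op 4: C2 write [C2 write: invalidate ['C0=S', 'C1=S'] -> C2=M] -> [I,I,M]
Op 5: C0 read [C0 read from I: others=['C2=M'] -> C0=S, others downsized to S] -> [S,I,S]
Op 6: C1 write [C1 write: invalidate ['C0=S', 'C2=S'] -> C1=M] -> [I,M,I]
Op 7: C2 read [C2 read from I: others=['C1=M'] -> C2=S, others downsized to S] -> [I,S,S]
Op 8: C1 write [C1 write: invalidate ['C2=S'] -> C1=M] -> [I,M,I]
Op 9: C1 write [C1 write: already M (modified), no change] -> [I,M,I]

Answer: I M I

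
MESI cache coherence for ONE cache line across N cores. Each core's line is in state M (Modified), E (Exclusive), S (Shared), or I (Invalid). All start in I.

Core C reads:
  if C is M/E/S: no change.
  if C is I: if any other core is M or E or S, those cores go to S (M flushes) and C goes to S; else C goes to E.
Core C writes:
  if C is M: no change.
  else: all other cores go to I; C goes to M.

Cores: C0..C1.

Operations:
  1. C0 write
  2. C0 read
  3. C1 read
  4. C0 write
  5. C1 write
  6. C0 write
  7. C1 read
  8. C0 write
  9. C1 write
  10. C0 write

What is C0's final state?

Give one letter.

Op 1: C0 write [C0 write: invalidate none -> C0=M] -> [M,I]
Op 2: C0 read [C0 read: already in M, no change] -> [M,I]
Op 3: C1 read [C1 read from I: others=['C0=M'] -> C1=S, others downsized to S] -> [S,S]
Op 4: C0 write [C0 write: invalidate ['C1=S'] -> C0=M] -> [M,I]
Op 5: C1 write [C1 write: invalidate ['C0=M'] -> C1=M] -> [I,M]
Op 6: C0 write [C0 write: invalidate ['C1=M'] -> C0=M] -> [M,I]
Op 7: C1 read [C1 read from I: others=['C0=M'] -> C1=S, others downsized to S] -> [S,S]
Op 8: C0 write [C0 write: invalidate ['C1=S'] -> C0=M] -> [M,I]
Op 9: C1 write [C1 write: invalidate ['C0=M'] -> C1=M] -> [I,M]
Op 10: C0 write [C0 write: invalidate ['C1=M'] -> C0=M] -> [M,I]

Answer: M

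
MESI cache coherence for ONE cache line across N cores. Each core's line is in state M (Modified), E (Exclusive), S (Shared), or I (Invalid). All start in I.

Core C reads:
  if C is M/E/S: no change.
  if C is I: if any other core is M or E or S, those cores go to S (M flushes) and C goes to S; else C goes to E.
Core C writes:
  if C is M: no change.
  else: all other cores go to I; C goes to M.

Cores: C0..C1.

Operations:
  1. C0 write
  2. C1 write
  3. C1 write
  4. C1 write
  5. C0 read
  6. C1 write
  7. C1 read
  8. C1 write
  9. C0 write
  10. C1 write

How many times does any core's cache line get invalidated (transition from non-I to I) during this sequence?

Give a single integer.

Answer: 4

Derivation:
Op 1: C0 write [C0 write: invalidate none -> C0=M] -> [M,I] (invalidations this op: 0; running total: 0)
Op 2: C1 write [C1 write: invalidate ['C0=M'] -> C1=M] -> [I,M] (invalidations this op: 1; running total: 1)
Op 3: C1 write [C1 write: already M (modified), no change] -> [I,M] (invalidations this op: 0; running total: 1)
Op 4: C1 write [C1 write: already M (modified), no change] -> [I,M] (invalidations this op: 0; running total: 1)
Op 5: C0 read [C0 read from I: others=['C1=M'] -> C0=S, others downsized to S] -> [S,S] (invalidations this op: 0; running total: 1)
Op 6: C1 write [C1 write: invalidate ['C0=S'] -> C1=M] -> [I,M] (invalidations this op: 1; running total: 2)
Op 7: C1 read [C1 read: already in M, no change] -> [I,M] (invalidations this op: 0; running total: 2)
Op 8: C1 write [C1 write: already M (modified), no change] -> [I,M] (invalidations this op: 0; running total: 2)
Op 9: C0 write [C0 write: invalidate ['C1=M'] -> C0=M] -> [M,I] (invalidations this op: 1; running total: 3)
Op 10: C1 write [C1 write: invalidate ['C0=M'] -> C1=M] -> [I,M] (invalidations this op: 1; running total: 4)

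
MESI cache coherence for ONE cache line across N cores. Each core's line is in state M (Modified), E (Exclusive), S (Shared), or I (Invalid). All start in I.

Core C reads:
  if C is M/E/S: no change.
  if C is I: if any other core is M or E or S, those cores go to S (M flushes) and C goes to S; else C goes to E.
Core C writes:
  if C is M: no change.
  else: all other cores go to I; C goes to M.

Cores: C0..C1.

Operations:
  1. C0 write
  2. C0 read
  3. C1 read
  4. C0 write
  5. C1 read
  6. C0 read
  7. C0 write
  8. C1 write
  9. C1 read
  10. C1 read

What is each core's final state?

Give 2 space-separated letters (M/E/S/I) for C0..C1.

Answer: I M

Derivation:
Op 1: C0 write [C0 write: invalidate none -> C0=M] -> [M,I]
Op 2: C0 read [C0 read: already in M, no change] -> [M,I]
Op 3: C1 read [C1 read from I: others=['C0=M'] -> C1=S, others downsized to S] -> [S,S]
Op 4: C0 write [C0 write: invalidate ['C1=S'] -> C0=M] -> [M,I]
Op 5: C1 read [C1 read from I: others=['C0=M'] -> C1=S, others downsized to S] -> [S,S]
Op 6: C0 read [C0 read: already in S, no change] -> [S,S]
Op 7: C0 write [C0 write: invalidate ['C1=S'] -> C0=M] -> [M,I]
Op 8: C1 write [C1 write: invalidate ['C0=M'] -> C1=M] -> [I,M]
Op 9: C1 read [C1 read: already in M, no change] -> [I,M]
Op 10: C1 read [C1 read: already in M, no change] -> [I,M]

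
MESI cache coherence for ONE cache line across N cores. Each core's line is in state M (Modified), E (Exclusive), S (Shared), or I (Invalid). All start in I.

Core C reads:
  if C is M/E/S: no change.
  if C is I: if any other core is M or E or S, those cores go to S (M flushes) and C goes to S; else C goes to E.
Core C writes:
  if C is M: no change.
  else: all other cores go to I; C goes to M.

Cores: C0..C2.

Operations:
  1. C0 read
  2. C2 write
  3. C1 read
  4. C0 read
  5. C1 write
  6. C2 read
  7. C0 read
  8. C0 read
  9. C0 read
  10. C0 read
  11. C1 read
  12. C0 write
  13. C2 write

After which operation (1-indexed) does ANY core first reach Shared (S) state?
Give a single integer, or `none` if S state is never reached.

Answer: 3

Derivation:
Op 1: C0 read [C0 read from I: no other sharers -> C0=E (exclusive)] -> [E,I,I]
Op 2: C2 write [C2 write: invalidate ['C0=E'] -> C2=M] -> [I,I,M]
Op 3: C1 read [C1 read from I: others=['C2=M'] -> C1=S, others downsized to S] -> [I,S,S]
  -> First S state at op 3; remaining ops need not be traced.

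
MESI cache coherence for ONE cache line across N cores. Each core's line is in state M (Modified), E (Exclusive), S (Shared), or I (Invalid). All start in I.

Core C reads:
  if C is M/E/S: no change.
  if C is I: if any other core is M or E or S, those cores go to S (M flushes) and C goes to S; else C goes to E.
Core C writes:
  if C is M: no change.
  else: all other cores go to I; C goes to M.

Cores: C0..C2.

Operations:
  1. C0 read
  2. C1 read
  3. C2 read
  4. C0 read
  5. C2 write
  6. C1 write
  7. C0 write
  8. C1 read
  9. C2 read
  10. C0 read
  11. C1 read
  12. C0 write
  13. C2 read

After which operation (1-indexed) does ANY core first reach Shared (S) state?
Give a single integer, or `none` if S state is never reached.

Answer: 2

Derivation:
Op 1: C0 read [C0 read from I: no other sharers -> C0=E (exclusive)] -> [E,I,I]
Op 2: C1 read [C1 read from I: others=['C0=E'] -> C1=S, others downsized to S] -> [S,S,I]
  -> First S state at op 2; remaining ops need not be traced.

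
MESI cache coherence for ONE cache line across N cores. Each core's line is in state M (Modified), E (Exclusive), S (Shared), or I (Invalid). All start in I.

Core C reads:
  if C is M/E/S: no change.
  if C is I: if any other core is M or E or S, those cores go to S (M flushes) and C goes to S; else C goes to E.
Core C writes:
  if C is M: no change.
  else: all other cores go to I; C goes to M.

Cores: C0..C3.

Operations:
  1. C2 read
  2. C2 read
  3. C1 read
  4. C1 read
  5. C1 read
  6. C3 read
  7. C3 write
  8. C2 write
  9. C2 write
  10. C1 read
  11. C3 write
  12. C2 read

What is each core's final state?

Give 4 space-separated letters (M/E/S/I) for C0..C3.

Answer: I I S S

Derivation:
Op 1: C2 read [C2 read from I: no other sharers -> C2=E (exclusive)] -> [I,I,E,I]
Op 2: C2 read [C2 read: already in E, no change] -> [I,I,E,I]
Op 3: C1 read [C1 read from I: others=['C2=E'] -> C1=S, others downsized to S] -> [I,S,S,I]
Op 4: C1 read [C1 read: already in S, no change] -> [I,S,S,I]
Op 5: C1 read [C1 read: already in S, no change] -> [I,S,S,I]
Op 6: C3 read [C3 read from I: others=['C1=S', 'C2=S'] -> C3=S, others downsized to S] -> [I,S,S,S]
Op 7: C3 write [C3 write: invalidate ['C1=S', 'C2=S'] -> C3=M] -> [I,I,I,M]
Op 8: C2 write [C2 write: invalidate ['C3=M'] -> C2=M] -> [I,I,M,I]
Op 9: C2 write [C2 write: already M (modified), no change] -> [I,I,M,I]
Op 10: C1 read [C1 read from I: others=['C2=M'] -> C1=S, others downsized to S] -> [I,S,S,I]
Op 11: C3 write [C3 write: invalidate ['C1=S', 'C2=S'] -> C3=M] -> [I,I,I,M]
Op 12: C2 read [C2 read from I: others=['C3=M'] -> C2=S, others downsized to S] -> [I,I,S,S]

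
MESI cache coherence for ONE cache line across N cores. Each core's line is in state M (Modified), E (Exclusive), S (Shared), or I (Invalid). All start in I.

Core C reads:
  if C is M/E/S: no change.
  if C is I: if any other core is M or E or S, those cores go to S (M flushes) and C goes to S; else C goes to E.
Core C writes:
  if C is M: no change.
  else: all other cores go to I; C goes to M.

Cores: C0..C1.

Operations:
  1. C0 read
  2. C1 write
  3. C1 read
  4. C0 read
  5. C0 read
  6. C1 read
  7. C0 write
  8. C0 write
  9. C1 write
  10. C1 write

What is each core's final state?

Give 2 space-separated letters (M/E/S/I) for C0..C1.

Op 1: C0 read [C0 read from I: no other sharers -> C0=E (exclusive)] -> [E,I]
Op 2: C1 write [C1 write: invalidate ['C0=E'] -> C1=M] -> [I,M]
Op 3: C1 read [C1 read: already in M, no change] -> [I,M]
Op 4: C0 read [C0 read from I: others=['C1=M'] -> C0=S, others downsized to S] -> [S,S]
Op 5: C0 read [C0 read: already in S, no change] -> [S,S]
Op 6: C1 read [C1 read: already in S, no change] -> [S,S]
Op 7: C0 write [C0 write: invalidate ['C1=S'] -> C0=M] -> [M,I]
Op 8: C0 write [C0 write: already M (modified), no change] -> [M,I]
Op 9: C1 write [C1 write: invalidate ['C0=M'] -> C1=M] -> [I,M]
Op 10: C1 write [C1 write: already M (modified), no change] -> [I,M]

Answer: I M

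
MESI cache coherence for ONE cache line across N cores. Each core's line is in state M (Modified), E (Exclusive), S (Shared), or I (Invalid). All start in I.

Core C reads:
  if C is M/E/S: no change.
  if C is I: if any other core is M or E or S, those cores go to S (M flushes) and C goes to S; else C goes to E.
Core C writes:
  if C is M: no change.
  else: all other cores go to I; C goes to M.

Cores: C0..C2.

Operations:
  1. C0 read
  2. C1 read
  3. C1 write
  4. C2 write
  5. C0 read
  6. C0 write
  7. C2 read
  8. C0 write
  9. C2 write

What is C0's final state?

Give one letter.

Answer: I

Derivation:
Op 1: C0 read [C0 read from I: no other sharers -> C0=E (exclusive)] -> [E,I,I]
Op 2: C1 read [C1 read from I: others=['C0=E'] -> C1=S, others downsized to S] -> [S,S,I]
Op 3: C1 write [C1 write: invalidate ['C0=S'] -> C1=M] -> [I,M,I]
Op 4: C2 write [C2 write: invalidate ['C1=M'] -> C2=M] -> [I,I,M]
Op 5: C0 read [C0 read from I: others=['C2=M'] -> C0=S, others downsized to S] -> [S,I,S]
Op 6: C0 write [C0 write: invalidate ['C2=S'] -> C0=M] -> [M,I,I]
Op 7: C2 read [C2 read from I: others=['C0=M'] -> C2=S, others downsized to S] -> [S,I,S]
Op 8: C0 write [C0 write: invalidate ['C2=S'] -> C0=M] -> [M,I,I]
Op 9: C2 write [C2 write: invalidate ['C0=M'] -> C2=M] -> [I,I,M]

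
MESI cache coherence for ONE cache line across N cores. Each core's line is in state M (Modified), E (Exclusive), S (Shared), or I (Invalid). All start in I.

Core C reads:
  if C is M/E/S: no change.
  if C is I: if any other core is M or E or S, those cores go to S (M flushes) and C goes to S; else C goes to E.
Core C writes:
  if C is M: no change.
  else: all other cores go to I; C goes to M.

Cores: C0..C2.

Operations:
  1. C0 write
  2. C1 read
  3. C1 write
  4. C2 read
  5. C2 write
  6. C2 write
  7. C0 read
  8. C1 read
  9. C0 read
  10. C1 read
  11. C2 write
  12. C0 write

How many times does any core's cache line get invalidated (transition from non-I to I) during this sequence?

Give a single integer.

Answer: 5

Derivation:
Op 1: C0 write [C0 write: invalidate none -> C0=M] -> [M,I,I] (invalidations this op: 0; running total: 0)
Op 2: C1 read [C1 read from I: others=['C0=M'] -> C1=S, others downsized to S] -> [S,S,I] (invalidations this op: 0; running total: 0)
Op 3: C1 write [C1 write: invalidate ['C0=S'] -> C1=M] -> [I,M,I] (invalidations this op: 1; running total: 1)
Op 4: C2 read [C2 read from I: others=['C1=M'] -> C2=S, others downsized to S] -> [I,S,S] (invalidations this op: 0; running total: 1)
Op 5: C2 write [C2 write: invalidate ['C1=S'] -> C2=M] -> [I,I,M] (invalidations this op: 1; running total: 2)
Op 6: C2 write [C2 write: already M (modified), no change] -> [I,I,M] (invalidations this op: 0; running total: 2)
Op 7: C0 read [C0 read from I: others=['C2=M'] -> C0=S, others downsized to S] -> [S,I,S] (invalidations this op: 0; running total: 2)
Op 8: C1 read [C1 read from I: others=['C0=S', 'C2=S'] -> C1=S, others downsized to S] -> [S,S,S] (invalidations this op: 0; running total: 2)
Op 9: C0 read [C0 read: already in S, no change] -> [S,S,S] (invalidations this op: 0; running total: 2)
Op 10: C1 read [C1 read: already in S, no change] -> [S,S,S] (invalidations this op: 0; running total: 2)
Op 11: C2 write [C2 write: invalidate ['C0=S', 'C1=S'] -> C2=M] -> [I,I,M] (invalidations this op: 2; running total: 4)
Op 12: C0 write [C0 write: invalidate ['C2=M'] -> C0=M] -> [M,I,I] (invalidations this op: 1; running total: 5)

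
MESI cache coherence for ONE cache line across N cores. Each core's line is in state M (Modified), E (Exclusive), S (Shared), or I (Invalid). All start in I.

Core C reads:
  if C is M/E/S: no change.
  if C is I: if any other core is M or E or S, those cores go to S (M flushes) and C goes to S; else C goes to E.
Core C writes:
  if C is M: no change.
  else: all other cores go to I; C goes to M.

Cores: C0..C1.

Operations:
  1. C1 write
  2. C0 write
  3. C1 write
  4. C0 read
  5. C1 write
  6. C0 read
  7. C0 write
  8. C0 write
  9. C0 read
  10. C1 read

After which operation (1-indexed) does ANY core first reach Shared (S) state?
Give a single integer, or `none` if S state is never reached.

Answer: 4

Derivation:
Op 1: C1 write [C1 write: invalidate none -> C1=M] -> [I,M]
Op 2: C0 write [C0 write: invalidate ['C1=M'] -> C0=M] -> [M,I]
Op 3: C1 write [C1 write: invalidate ['C0=M'] -> C1=M] -> [I,M]
Op 4: C0 read [C0 read from I: others=['C1=M'] -> C0=S, others downsized to S] -> [S,S]
  -> First S state at op 4; remaining ops need not be traced.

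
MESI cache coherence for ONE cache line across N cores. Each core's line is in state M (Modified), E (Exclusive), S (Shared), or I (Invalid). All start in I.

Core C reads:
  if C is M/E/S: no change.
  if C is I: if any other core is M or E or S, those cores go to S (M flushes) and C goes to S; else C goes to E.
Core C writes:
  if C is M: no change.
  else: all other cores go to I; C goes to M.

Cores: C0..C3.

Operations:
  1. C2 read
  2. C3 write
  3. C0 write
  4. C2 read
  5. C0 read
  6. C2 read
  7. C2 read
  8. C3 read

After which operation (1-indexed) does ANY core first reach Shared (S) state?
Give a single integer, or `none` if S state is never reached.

Op 1: C2 read [C2 read from I: no other sharers -> C2=E (exclusive)] -> [I,I,E,I]
Op 2: C3 write [C3 write: invalidate ['C2=E'] -> C3=M] -> [I,I,I,M]
Op 3: C0 write [C0 write: invalidate ['C3=M'] -> C0=M] -> [M,I,I,I]
Op 4: C2 read [C2 read from I: others=['C0=M'] -> C2=S, others downsized to S] -> [S,I,S,I]
  -> First S state at op 4; remaining ops need not be traced.

Answer: 4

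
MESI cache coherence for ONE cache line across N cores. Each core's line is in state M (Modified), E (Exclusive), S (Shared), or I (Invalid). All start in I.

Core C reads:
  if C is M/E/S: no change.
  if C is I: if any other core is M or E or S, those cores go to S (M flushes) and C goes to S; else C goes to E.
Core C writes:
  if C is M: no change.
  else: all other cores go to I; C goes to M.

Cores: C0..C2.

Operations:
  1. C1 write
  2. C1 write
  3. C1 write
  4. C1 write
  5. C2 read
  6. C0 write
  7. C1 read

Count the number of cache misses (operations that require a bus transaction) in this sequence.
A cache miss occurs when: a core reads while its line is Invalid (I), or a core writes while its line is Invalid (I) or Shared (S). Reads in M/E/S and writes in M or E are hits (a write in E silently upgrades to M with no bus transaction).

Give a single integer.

Answer: 4

Derivation:
Op 1: C1 write [C1 write: invalidate none -> C1=M] -> [I,M,I] [MISS #1: write from I]
Op 2: C1 write [C1 write: already M (modified), no change] -> [I,M,I] [hit: write from M]
Op 3: C1 write [C1 write: already M (modified), no change] -> [I,M,I] [hit: write from M]
Op 4: C1 write [C1 write: already M (modified), no change] -> [I,M,I] [hit: write from M]
Op 5: C2 read [C2 read from I: others=['C1=M'] -> C2=S, others downsized to S] -> [I,S,S] [MISS #2: read from I]
Op 6: C0 write [C0 write: invalidate ['C1=S', 'C2=S'] -> C0=M] -> [M,I,I] [MISS #3: write from I]
Op 7: C1 read [C1 read from I: others=['C0=M'] -> C1=S, others downsized to S] -> [S,S,I] [MISS #4: read from I]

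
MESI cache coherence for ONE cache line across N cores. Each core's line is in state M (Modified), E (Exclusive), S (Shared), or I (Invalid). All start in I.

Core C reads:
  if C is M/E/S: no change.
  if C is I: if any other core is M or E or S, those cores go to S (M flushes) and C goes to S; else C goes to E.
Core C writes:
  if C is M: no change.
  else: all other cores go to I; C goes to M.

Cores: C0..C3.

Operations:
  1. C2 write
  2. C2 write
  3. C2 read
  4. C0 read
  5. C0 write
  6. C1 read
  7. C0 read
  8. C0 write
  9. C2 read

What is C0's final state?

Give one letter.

Op 1: C2 write [C2 write: invalidate none -> C2=M] -> [I,I,M,I]
Op 2: C2 write [C2 write: already M (modified), no change] -> [I,I,M,I]
Op 3: C2 read [C2 read: already in M, no change] -> [I,I,M,I]
Op 4: C0 read [C0 read from I: others=['C2=M'] -> C0=S, others downsized to S] -> [S,I,S,I]
Op 5: C0 write [C0 write: invalidate ['C2=S'] -> C0=M] -> [M,I,I,I]
Op 6: C1 read [C1 read from I: others=['C0=M'] -> C1=S, others downsized to S] -> [S,S,I,I]
Op 7: C0 read [C0 read: already in S, no change] -> [S,S,I,I]
Op 8: C0 write [C0 write: invalidate ['C1=S'] -> C0=M] -> [M,I,I,I]
Op 9: C2 read [C2 read from I: others=['C0=M'] -> C2=S, others downsized to S] -> [S,I,S,I]

Answer: S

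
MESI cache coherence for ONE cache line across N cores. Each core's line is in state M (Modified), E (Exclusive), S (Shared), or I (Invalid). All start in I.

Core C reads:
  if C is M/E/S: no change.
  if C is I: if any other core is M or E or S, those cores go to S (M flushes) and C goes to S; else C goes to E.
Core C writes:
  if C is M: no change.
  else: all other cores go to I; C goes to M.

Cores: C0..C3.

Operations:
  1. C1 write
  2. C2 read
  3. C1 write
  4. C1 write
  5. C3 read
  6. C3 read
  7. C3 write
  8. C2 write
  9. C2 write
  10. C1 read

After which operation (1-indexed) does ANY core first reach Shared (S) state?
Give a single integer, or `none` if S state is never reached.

Op 1: C1 write [C1 write: invalidate none -> C1=M] -> [I,M,I,I]
Op 2: C2 read [C2 read from I: others=['C1=M'] -> C2=S, others downsized to S] -> [I,S,S,I]
  -> First S state at op 2; remaining ops need not be traced.

Answer: 2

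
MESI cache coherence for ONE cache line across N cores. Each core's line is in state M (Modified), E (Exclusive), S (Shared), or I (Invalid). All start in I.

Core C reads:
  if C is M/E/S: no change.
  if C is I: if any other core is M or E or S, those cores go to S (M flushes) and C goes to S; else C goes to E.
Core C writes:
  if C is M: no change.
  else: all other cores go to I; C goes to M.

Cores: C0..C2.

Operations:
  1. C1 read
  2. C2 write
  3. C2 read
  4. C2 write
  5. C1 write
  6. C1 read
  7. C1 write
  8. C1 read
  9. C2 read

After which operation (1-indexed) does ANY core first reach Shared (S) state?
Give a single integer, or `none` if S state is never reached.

Op 1: C1 read [C1 read from I: no other sharers -> C1=E (exclusive)] -> [I,E,I]
Op 2: C2 write [C2 write: invalidate ['C1=E'] -> C2=M] -> [I,I,M]
Op 3: C2 read [C2 read: already in M, no change] -> [I,I,M]
Op 4: C2 write [C2 write: already M (modified), no change] -> [I,I,M]
Op 5: C1 write [C1 write: invalidate ['C2=M'] -> C1=M] -> [I,M,I]
Op 6: C1 read [C1 read: already in M, no change] -> [I,M,I]
Op 7: C1 write [C1 write: already M (modified), no change] -> [I,M,I]
Op 8: C1 read [C1 read: already in M, no change] -> [I,M,I]
Op 9: C2 read [C2 read from I: others=['C1=M'] -> C2=S, others downsized to S] -> [I,S,S]
  -> First S state at op 9; remaining ops need not be traced.

Answer: 9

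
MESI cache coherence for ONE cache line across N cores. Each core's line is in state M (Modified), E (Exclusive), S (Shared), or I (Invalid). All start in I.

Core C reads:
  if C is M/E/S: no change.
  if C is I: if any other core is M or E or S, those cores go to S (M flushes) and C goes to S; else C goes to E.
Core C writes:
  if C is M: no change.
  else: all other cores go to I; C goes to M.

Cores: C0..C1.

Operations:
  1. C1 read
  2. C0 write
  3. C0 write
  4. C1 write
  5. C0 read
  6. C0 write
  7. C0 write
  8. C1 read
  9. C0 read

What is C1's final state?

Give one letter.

Op 1: C1 read [C1 read from I: no other sharers -> C1=E (exclusive)] -> [I,E]
Op 2: C0 write [C0 write: invalidate ['C1=E'] -> C0=M] -> [M,I]
Op 3: C0 write [C0 write: already M (modified), no change] -> [M,I]
Op 4: C1 write [C1 write: invalidate ['C0=M'] -> C1=M] -> [I,M]
Op 5: C0 read [C0 read from I: others=['C1=M'] -> C0=S, others downsized to S] -> [S,S]
Op 6: C0 write [C0 write: invalidate ['C1=S'] -> C0=M] -> [M,I]
Op 7: C0 write [C0 write: already M (modified), no change] -> [M,I]
Op 8: C1 read [C1 read from I: others=['C0=M'] -> C1=S, others downsized to S] -> [S,S]
Op 9: C0 read [C0 read: already in S, no change] -> [S,S]

Answer: S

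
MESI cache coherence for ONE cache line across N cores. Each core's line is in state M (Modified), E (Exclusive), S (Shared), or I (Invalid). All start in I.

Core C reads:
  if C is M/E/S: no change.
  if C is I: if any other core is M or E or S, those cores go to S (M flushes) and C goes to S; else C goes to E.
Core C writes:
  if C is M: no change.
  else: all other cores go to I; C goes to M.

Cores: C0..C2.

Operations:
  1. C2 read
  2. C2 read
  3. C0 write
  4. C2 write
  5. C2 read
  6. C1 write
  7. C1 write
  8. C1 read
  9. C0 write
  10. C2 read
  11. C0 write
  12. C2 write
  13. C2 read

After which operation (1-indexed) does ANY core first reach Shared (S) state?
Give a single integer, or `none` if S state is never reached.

Op 1: C2 read [C2 read from I: no other sharers -> C2=E (exclusive)] -> [I,I,E]
Op 2: C2 read [C2 read: already in E, no change] -> [I,I,E]
Op 3: C0 write [C0 write: invalidate ['C2=E'] -> C0=M] -> [M,I,I]
Op 4: C2 write [C2 write: invalidate ['C0=M'] -> C2=M] -> [I,I,M]
Op 5: C2 read [C2 read: already in M, no change] -> [I,I,M]
Op 6: C1 write [C1 write: invalidate ['C2=M'] -> C1=M] -> [I,M,I]
Op 7: C1 write [C1 write: already M (modified), no change] -> [I,M,I]
Op 8: C1 read [C1 read: already in M, no change] -> [I,M,I]
Op 9: C0 write [C0 write: invalidate ['C1=M'] -> C0=M] -> [M,I,I]
Op 10: C2 read [C2 read from I: others=['C0=M'] -> C2=S, others downsized to S] -> [S,I,S]
  -> First S state at op 10; remaining ops need not be traced.

Answer: 10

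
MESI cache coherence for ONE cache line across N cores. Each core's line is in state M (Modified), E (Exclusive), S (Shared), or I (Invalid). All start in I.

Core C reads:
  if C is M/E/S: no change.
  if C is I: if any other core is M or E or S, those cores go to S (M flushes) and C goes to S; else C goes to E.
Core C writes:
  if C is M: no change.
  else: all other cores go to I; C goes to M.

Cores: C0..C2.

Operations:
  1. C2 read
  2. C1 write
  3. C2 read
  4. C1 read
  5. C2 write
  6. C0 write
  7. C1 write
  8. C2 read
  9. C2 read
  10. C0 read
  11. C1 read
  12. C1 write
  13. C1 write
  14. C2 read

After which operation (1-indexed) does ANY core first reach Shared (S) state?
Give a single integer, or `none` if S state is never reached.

Op 1: C2 read [C2 read from I: no other sharers -> C2=E (exclusive)] -> [I,I,E]
Op 2: C1 write [C1 write: invalidate ['C2=E'] -> C1=M] -> [I,M,I]
Op 3: C2 read [C2 read from I: others=['C1=M'] -> C2=S, others downsized to S] -> [I,S,S]
  -> First S state at op 3; remaining ops need not be traced.

Answer: 3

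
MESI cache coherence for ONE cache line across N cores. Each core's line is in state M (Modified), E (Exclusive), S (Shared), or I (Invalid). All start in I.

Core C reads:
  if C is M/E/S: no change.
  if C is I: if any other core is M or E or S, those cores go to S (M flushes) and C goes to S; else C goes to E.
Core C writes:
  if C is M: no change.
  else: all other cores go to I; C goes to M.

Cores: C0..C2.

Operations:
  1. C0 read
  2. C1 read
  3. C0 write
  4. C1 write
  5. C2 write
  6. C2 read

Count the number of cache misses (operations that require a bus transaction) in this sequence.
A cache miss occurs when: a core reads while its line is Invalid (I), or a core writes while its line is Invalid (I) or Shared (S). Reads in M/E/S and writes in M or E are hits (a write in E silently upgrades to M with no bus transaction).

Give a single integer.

Op 1: C0 read [C0 read from I: no other sharers -> C0=E (exclusive)] -> [E,I,I] [MISS #1: read from I]
Op 2: C1 read [C1 read from I: others=['C0=E'] -> C1=S, others downsized to S] -> [S,S,I] [MISS #2: read from I]
Op 3: C0 write [C0 write: invalidate ['C1=S'] -> C0=M] -> [M,I,I] [MISS #3: write from S]
Op 4: C1 write [C1 write: invalidate ['C0=M'] -> C1=M] -> [I,M,I] [MISS #4: write from I]
Op 5: C2 write [C2 write: invalidate ['C1=M'] -> C2=M] -> [I,I,M] [MISS #5: write from I]
Op 6: C2 read [C2 read: already in M, no change] -> [I,I,M] [hit: read from M]

Answer: 5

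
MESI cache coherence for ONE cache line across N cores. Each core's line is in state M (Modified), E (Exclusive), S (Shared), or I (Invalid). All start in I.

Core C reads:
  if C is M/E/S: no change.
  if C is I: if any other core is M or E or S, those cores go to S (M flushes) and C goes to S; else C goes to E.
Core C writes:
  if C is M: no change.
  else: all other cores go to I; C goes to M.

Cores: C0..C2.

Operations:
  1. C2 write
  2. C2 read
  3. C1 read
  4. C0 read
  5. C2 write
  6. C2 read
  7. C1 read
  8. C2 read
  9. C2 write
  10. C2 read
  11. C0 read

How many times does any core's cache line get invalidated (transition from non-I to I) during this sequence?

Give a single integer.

Op 1: C2 write [C2 write: invalidate none -> C2=M] -> [I,I,M] (invalidations this op: 0; running total: 0)
Op 2: C2 read [C2 read: already in M, no change] -> [I,I,M] (invalidations this op: 0; running total: 0)
Op 3: C1 read [C1 read from I: others=['C2=M'] -> C1=S, others downsized to S] -> [I,S,S] (invalidations this op: 0; running total: 0)
Op 4: C0 read [C0 read from I: others=['C1=S', 'C2=S'] -> C0=S, others downsized to S] -> [S,S,S] (invalidations this op: 0; running total: 0)
Op 5: C2 write [C2 write: invalidate ['C0=S', 'C1=S'] -> C2=M] -> [I,I,M] (invalidations this op: 2; running total: 2)
Op 6: C2 read [C2 read: already in M, no change] -> [I,I,M] (invalidations this op: 0; running total: 2)
Op 7: C1 read [C1 read from I: others=['C2=M'] -> C1=S, others downsized to S] -> [I,S,S] (invalidations this op: 0; running total: 2)
Op 8: C2 read [C2 read: already in S, no change] -> [I,S,S] (invalidations this op: 0; running total: 2)
Op 9: C2 write [C2 write: invalidate ['C1=S'] -> C2=M] -> [I,I,M] (invalidations this op: 1; running total: 3)
Op 10: C2 read [C2 read: already in M, no change] -> [I,I,M] (invalidations this op: 0; running total: 3)
Op 11: C0 read [C0 read from I: others=['C2=M'] -> C0=S, others downsized to S] -> [S,I,S] (invalidations this op: 0; running total: 3)

Answer: 3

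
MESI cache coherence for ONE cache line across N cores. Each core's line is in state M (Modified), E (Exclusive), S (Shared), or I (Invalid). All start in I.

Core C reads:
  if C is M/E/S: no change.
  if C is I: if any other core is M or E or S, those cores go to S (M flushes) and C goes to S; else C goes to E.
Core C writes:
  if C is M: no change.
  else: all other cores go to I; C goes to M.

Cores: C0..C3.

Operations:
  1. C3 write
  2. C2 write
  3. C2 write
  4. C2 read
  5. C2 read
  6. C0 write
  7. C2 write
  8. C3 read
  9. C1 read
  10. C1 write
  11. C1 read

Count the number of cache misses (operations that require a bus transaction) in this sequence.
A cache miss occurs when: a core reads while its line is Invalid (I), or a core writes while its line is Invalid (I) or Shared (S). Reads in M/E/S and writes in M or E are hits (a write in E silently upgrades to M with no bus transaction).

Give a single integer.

Answer: 7

Derivation:
Op 1: C3 write [C3 write: invalidate none -> C3=M] -> [I,I,I,M] [MISS #1: write from I]
Op 2: C2 write [C2 write: invalidate ['C3=M'] -> C2=M] -> [I,I,M,I] [MISS #2: write from I]
Op 3: C2 write [C2 write: already M (modified), no change] -> [I,I,M,I] [hit: write from M]
Op 4: C2 read [C2 read: already in M, no change] -> [I,I,M,I] [hit: read from M]
Op 5: C2 read [C2 read: already in M, no change] -> [I,I,M,I] [hit: read from M]
Op 6: C0 write [C0 write: invalidate ['C2=M'] -> C0=M] -> [M,I,I,I] [MISS #3: write from I]
Op 7: C2 write [C2 write: invalidate ['C0=M'] -> C2=M] -> [I,I,M,I] [MISS #4: write from I]
Op 8: C3 read [C3 read from I: others=['C2=M'] -> C3=S, others downsized to S] -> [I,I,S,S] [MISS #5: read from I]
Op 9: C1 read [C1 read from I: others=['C2=S', 'C3=S'] -> C1=S, others downsized to S] -> [I,S,S,S] [MISS #6: read from I]
Op 10: C1 write [C1 write: invalidate ['C2=S', 'C3=S'] -> C1=M] -> [I,M,I,I] [MISS #7: write from S]
Op 11: C1 read [C1 read: already in M, no change] -> [I,M,I,I] [hit: read from M]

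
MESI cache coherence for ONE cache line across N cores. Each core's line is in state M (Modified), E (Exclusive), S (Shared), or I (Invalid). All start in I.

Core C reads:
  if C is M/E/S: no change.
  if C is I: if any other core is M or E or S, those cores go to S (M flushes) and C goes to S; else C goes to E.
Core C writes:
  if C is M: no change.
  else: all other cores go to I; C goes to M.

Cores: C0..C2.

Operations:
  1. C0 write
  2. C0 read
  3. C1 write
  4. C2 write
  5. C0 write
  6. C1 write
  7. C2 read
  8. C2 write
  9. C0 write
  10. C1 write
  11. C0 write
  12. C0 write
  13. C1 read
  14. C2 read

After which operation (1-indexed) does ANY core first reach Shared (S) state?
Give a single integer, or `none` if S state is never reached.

Op 1: C0 write [C0 write: invalidate none -> C0=M] -> [M,I,I]
Op 2: C0 read [C0 read: already in M, no change] -> [M,I,I]
Op 3: C1 write [C1 write: invalidate ['C0=M'] -> C1=M] -> [I,M,I]
Op 4: C2 write [C2 write: invalidate ['C1=M'] -> C2=M] -> [I,I,M]
Op 5: C0 write [C0 write: invalidate ['C2=M'] -> C0=M] -> [M,I,I]
Op 6: C1 write [C1 write: invalidate ['C0=M'] -> C1=M] -> [I,M,I]
Op 7: C2 read [C2 read from I: others=['C1=M'] -> C2=S, others downsized to S] -> [I,S,S]
  -> First S state at op 7; remaining ops need not be traced.

Answer: 7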